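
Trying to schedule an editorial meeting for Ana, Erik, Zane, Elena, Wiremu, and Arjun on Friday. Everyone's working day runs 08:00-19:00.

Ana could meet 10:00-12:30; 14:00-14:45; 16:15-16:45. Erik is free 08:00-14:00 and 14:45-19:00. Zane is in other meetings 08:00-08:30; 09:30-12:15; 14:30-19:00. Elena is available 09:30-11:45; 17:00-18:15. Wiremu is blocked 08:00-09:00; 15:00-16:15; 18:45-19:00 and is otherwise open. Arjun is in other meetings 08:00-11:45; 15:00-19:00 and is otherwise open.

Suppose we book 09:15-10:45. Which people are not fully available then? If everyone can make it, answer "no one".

Ana, Arjun, Elena, Zane

Ana free: 10:00-12:30, 14:00-14:45, 16:15-16:45.
Erik free: 08:00-14:00, 14:45-19:00.
Zane free: 08:30-09:30, 12:15-14:30 (invert busy blocks within the working day).
Elena free: 09:30-11:45, 17:00-18:15.
Wiremu free: 09:00-15:00, 16:15-18:45 (invert busy blocks within the working day).
Arjun free: 11:45-15:00 (invert busy blocks within the working day).
Ana: not fully free for 09:15-10:45. Erik: free for 09:15-10:45. Zane: not fully free for 09:15-10:45. Elena: not fully free for 09:15-10:45. Wiremu: free for 09:15-10:45. Arjun: not fully free for 09:15-10:45.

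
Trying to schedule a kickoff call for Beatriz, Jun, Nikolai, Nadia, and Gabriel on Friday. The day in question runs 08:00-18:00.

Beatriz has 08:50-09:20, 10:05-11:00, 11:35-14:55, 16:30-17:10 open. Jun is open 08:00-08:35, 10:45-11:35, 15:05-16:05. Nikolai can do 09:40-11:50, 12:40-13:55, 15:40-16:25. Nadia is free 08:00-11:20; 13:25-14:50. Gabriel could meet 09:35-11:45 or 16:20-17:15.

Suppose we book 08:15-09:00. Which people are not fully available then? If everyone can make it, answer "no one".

Beatriz, Gabriel, Jun, Nikolai

Beatriz: not fully free for 08:15-09:00. Jun: not fully free for 08:15-09:00. Nikolai: not fully free for 08:15-09:00. Nadia: free for 08:15-09:00. Gabriel: not fully free for 08:15-09:00.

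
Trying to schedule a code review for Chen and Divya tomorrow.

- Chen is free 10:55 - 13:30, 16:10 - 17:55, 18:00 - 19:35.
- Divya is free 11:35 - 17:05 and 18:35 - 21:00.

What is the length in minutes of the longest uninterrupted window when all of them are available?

Chen ∩ Divya: 11:35-13:30, 16:10-17:05, 18:35-19:35.
Those are the intersection windows.
The longest is 11:35-13:30 at 115 minutes.

115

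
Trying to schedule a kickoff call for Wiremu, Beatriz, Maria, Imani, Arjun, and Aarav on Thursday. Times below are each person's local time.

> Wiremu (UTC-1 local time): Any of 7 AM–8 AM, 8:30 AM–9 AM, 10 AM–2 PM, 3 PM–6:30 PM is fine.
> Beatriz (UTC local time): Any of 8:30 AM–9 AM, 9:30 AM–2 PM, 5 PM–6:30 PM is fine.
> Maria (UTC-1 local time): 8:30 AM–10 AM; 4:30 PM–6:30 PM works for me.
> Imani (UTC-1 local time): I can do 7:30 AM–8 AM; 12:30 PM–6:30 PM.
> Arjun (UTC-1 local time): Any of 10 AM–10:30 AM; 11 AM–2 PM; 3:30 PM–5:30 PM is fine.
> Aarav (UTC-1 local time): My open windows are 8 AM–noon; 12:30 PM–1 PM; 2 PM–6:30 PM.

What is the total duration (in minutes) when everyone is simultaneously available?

Wiremu in UTC: 08:00-09:00, 09:30-10:00, 11:00-15:00, 16:00-19:30 (add 1h to convert from UTC-1).
Beatriz in UTC: 08:30-09:00, 09:30-14:00, 17:00-18:30.
Maria in UTC: 09:30-11:00, 17:30-19:30 (add 1h to convert from UTC-1).
Imani in UTC: 08:30-09:00, 13:30-19:30 (add 1h to convert from UTC-1).
Arjun in UTC: 11:00-11:30, 12:00-15:00, 16:30-18:30 (add 1h to convert from UTC-1).
Aarav in UTC: 09:00-13:00, 13:30-14:00, 15:00-19:30 (add 1h to convert from UTC-1).
Wiremu ∩ Beatriz: 08:30-09:00, 09:30-10:00, 11:00-14:00, 17:00-18:30.
Wiremu ∩ Beatriz ∩ Maria: 09:30-10:00, 17:30-18:30.
Wiremu ∩ Beatriz ∩ Maria ∩ Imani: 17:30-18:30.
Wiremu ∩ Beatriz ∩ Maria ∩ Imani ∩ Arjun: 17:30-18:30.
Wiremu ∩ Beatriz ∩ Maria ∩ Imani ∩ Arjun ∩ Aarav: 17:30-18:30.
That's a single block of 60 minutes.

60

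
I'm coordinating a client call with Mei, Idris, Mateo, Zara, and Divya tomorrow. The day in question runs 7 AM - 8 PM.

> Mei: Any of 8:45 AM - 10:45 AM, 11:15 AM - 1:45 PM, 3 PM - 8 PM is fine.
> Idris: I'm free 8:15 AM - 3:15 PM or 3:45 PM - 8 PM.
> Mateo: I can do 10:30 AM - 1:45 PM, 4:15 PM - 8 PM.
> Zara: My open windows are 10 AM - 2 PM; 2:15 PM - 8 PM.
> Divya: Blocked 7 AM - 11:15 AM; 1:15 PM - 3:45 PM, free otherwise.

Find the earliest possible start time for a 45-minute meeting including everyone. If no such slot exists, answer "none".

11:15

Mei free: 08:45-10:45, 11:15-13:45, 15:00-20:00.
Idris free: 08:15-15:15, 15:45-20:00.
Mateo free: 10:30-13:45, 16:15-20:00.
Zara free: 10:00-14:00, 14:15-20:00.
Divya free: 11:15-13:15, 15:45-20:00 (invert busy blocks within the working day).
Mei ∩ Idris: 08:45-10:45, 11:15-13:45, 15:00-15:15, 15:45-20:00.
Mei ∩ Idris ∩ Mateo: 10:30-10:45, 11:15-13:45, 16:15-20:00.
Mei ∩ Idris ∩ Mateo ∩ Zara: 10:30-10:45, 11:15-13:45, 16:15-20:00.
Mei ∩ Idris ∩ Mateo ∩ Zara ∩ Divya: 11:15-13:15, 16:15-20:00.
The first common window of at least 45 minutes is 11:15-13:15, so the earliest start is 11:15.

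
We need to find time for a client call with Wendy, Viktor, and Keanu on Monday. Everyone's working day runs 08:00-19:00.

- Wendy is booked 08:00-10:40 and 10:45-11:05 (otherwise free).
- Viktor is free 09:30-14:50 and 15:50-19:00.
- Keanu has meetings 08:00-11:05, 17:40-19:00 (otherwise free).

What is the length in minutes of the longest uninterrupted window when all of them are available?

Wendy free: 10:40-10:45, 11:05-19:00 (invert busy blocks within the working day).
Viktor free: 09:30-14:50, 15:50-19:00.
Keanu free: 11:05-17:40 (invert busy blocks within the working day).
Wendy ∩ Viktor: 10:40-10:45, 11:05-14:50, 15:50-19:00.
Wendy ∩ Viktor ∩ Keanu: 11:05-14:50, 15:50-17:40.
The longest is 11:05-14:50 at 225 minutes.

225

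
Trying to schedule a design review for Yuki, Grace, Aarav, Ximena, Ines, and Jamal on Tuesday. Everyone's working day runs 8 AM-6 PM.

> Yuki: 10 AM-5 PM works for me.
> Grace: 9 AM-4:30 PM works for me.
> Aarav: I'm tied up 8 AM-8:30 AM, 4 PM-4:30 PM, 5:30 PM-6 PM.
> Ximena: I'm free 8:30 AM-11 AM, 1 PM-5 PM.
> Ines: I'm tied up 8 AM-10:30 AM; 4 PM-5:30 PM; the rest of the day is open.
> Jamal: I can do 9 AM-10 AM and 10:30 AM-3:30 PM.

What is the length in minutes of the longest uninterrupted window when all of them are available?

Yuki free: 10:00-17:00.
Grace free: 09:00-16:30.
Aarav free: 08:30-16:00, 16:30-17:30 (invert busy blocks within the working day).
Ximena free: 08:30-11:00, 13:00-17:00.
Ines free: 10:30-16:00, 17:30-18:00 (invert busy blocks within the working day).
Jamal free: 09:00-10:00, 10:30-15:30.
Yuki ∩ Grace: 10:00-16:30.
Yuki ∩ Grace ∩ Aarav: 10:00-16:00.
Yuki ∩ Grace ∩ Aarav ∩ Ximena: 10:00-11:00, 13:00-16:00.
Yuki ∩ Grace ∩ Aarav ∩ Ximena ∩ Ines: 10:30-11:00, 13:00-16:00.
Yuki ∩ Grace ∩ Aarav ∩ Ximena ∩ Ines ∩ Jamal: 10:30-11:00, 13:00-15:30.
The longest is 13:00-15:30 at 150 minutes.

150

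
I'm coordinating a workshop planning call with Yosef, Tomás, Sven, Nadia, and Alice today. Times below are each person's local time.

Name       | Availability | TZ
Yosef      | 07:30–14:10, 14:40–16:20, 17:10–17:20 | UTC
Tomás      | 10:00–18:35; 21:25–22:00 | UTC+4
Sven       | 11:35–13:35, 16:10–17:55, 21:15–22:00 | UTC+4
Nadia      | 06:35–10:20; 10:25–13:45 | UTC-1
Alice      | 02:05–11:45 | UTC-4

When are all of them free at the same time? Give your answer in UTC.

Yosef in UTC: 07:30-14:10, 14:40-16:20, 17:10-17:20.
Tomás in UTC: 06:00-14:35, 17:25-18:00 (subtract 4h to convert from UTC+4).
Sven in UTC: 07:35-09:35, 12:10-13:55, 17:15-18:00 (subtract 4h to convert from UTC+4).
Nadia in UTC: 07:35-11:20, 11:25-14:45 (add 1h to convert from UTC-1).
Alice in UTC: 06:05-15:45 (add 4h to convert from UTC-4).
Yosef ∩ Tomás: 07:30-14:10.
Yosef ∩ Tomás ∩ Sven: 07:35-09:35, 12:10-13:55.
Yosef ∩ Tomás ∩ Sven ∩ Nadia: 07:35-09:35, 12:10-13:55.
Yosef ∩ Tomás ∩ Sven ∩ Nadia ∩ Alice: 07:35-09:35, 12:10-13:55.

07:35-09:35, 12:10-13:55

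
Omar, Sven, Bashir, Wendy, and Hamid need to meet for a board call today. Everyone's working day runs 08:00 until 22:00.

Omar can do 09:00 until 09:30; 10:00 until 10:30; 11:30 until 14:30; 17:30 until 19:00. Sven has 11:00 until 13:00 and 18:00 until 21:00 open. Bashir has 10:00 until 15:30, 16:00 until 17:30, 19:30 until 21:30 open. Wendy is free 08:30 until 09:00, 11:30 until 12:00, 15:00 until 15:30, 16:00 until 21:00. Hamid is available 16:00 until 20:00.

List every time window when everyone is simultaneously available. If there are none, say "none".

none

Omar ∩ Sven: 11:30-13:00, 18:00-19:00.
Omar ∩ Sven ∩ Bashir: 11:30-13:00.
Omar ∩ Sven ∩ Bashir ∩ Wendy: 11:30-12:00.
Omar ∩ Sven ∩ Bashir ∩ Wendy ∩ Hamid: ∅.
There is no time when everyone is free.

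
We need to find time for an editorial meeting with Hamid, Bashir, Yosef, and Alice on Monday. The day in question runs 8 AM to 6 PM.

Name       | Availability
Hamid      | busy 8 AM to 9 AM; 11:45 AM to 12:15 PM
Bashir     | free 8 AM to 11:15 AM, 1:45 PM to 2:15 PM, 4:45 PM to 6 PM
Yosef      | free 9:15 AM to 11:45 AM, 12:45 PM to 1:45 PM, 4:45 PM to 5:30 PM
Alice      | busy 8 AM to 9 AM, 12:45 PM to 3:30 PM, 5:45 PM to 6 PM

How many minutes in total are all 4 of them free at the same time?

Hamid free: 09:00-11:45, 12:15-18:00 (invert busy blocks within the working day).
Bashir free: 08:00-11:15, 13:45-14:15, 16:45-18:00.
Yosef free: 09:15-11:45, 12:45-13:45, 16:45-17:30.
Alice free: 09:00-12:45, 15:30-17:45 (invert busy blocks within the working day).
Hamid ∩ Bashir: 09:00-11:15, 13:45-14:15, 16:45-18:00.
Hamid ∩ Bashir ∩ Yosef: 09:15-11:15, 16:45-17:30.
Hamid ∩ Bashir ∩ Yosef ∩ Alice: 09:15-11:15, 16:45-17:30.
So the common availability across everyone is 09:15-11:15, 16:45-17:30.
Summing the common windows: 120 + 45 = 165 minutes.

165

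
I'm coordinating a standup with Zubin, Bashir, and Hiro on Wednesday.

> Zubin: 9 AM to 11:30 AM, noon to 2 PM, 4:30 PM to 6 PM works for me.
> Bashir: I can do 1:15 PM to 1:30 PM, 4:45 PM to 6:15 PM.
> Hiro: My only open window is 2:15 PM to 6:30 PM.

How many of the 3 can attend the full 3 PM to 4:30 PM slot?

1

Hiro can make the full 15:00-16:30 slot — that's 1.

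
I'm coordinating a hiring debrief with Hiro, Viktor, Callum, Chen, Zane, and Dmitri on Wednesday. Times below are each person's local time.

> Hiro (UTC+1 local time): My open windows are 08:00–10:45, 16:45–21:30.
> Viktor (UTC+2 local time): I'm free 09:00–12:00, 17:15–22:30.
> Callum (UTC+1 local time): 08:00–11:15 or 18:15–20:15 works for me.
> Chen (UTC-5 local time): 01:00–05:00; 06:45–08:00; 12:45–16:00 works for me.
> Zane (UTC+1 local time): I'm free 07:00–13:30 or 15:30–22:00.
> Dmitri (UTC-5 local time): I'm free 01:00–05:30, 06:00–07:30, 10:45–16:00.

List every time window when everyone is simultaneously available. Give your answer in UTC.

Hiro in UTC: 07:00-09:45, 15:45-20:30 (subtract 1h to convert from UTC+1).
Viktor in UTC: 07:00-10:00, 15:15-20:30 (subtract 2h to convert from UTC+2).
Callum in UTC: 07:00-10:15, 17:15-19:15 (subtract 1h to convert from UTC+1).
Chen in UTC: 06:00-10:00, 11:45-13:00, 17:45-21:00 (add 5h to convert from UTC-5).
Zane in UTC: 06:00-12:30, 14:30-21:00 (subtract 1h to convert from UTC+1).
Dmitri in UTC: 06:00-10:30, 11:00-12:30, 15:45-21:00 (add 5h to convert from UTC-5).
Hiro ∩ Viktor: 07:00-09:45, 15:45-20:30.
Hiro ∩ Viktor ∩ Callum: 07:00-09:45, 17:15-19:15.
Hiro ∩ Viktor ∩ Callum ∩ Chen: 07:00-09:45, 17:45-19:15.
Hiro ∩ Viktor ∩ Callum ∩ Chen ∩ Zane: 07:00-09:45, 17:45-19:15.
Hiro ∩ Viktor ∩ Callum ∩ Chen ∩ Zane ∩ Dmitri: 07:00-09:45, 17:45-19:15.
Those are the intersection windows.

07:00-09:45, 17:45-19:15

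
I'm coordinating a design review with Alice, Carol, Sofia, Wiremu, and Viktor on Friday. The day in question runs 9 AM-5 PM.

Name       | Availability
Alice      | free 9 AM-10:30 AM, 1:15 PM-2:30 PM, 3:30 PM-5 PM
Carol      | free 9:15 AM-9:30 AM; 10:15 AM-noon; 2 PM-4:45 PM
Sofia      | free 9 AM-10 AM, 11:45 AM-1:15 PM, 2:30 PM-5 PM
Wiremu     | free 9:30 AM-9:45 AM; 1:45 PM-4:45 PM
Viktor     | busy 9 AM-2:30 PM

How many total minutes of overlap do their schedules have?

75

Alice free: 09:00-10:30, 13:15-14:30, 15:30-17:00.
Carol free: 09:15-09:30, 10:15-12:00, 14:00-16:45.
Sofia free: 09:00-10:00, 11:45-13:15, 14:30-17:00.
Wiremu free: 09:30-09:45, 13:45-16:45.
Viktor free: 14:30-17:00 (invert busy blocks within the working day).
Alice ∩ Carol: 09:15-09:30, 10:15-10:30, 14:00-14:30, 15:30-16:45.
Alice ∩ Carol ∩ Sofia: 09:15-09:30, 15:30-16:45.
Alice ∩ Carol ∩ Sofia ∩ Wiremu: 15:30-16:45.
Alice ∩ Carol ∩ Sofia ∩ Wiremu ∩ Viktor: 15:30-16:45.
So the common availability across everyone is 15:30-16:45.
That's a single block of 75 minutes.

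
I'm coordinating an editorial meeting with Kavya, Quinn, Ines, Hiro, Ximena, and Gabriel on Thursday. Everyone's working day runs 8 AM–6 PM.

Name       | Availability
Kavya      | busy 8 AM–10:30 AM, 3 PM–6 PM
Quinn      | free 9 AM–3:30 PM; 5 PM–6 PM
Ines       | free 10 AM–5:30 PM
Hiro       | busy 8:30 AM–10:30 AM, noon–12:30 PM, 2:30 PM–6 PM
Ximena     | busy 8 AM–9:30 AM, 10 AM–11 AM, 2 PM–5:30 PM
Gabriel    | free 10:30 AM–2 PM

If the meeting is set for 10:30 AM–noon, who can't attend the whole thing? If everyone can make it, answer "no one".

Kavya free: 10:30-15:00 (invert busy blocks within the working day).
Quinn free: 09:00-15:30, 17:00-18:00.
Ines free: 10:00-17:30.
Hiro free: 08:00-08:30, 10:30-12:00, 12:30-14:30 (invert busy blocks within the working day).
Ximena free: 09:30-10:00, 11:00-14:00, 17:30-18:00 (invert busy blocks within the working day).
Gabriel free: 10:30-14:00.
Kavya: free for 10:30-12:00. Quinn: free for 10:30-12:00. Ines: free for 10:30-12:00. Hiro: free for 10:30-12:00. Ximena: not fully free for 10:30-12:00. Gabriel: free for 10:30-12:00.

Ximena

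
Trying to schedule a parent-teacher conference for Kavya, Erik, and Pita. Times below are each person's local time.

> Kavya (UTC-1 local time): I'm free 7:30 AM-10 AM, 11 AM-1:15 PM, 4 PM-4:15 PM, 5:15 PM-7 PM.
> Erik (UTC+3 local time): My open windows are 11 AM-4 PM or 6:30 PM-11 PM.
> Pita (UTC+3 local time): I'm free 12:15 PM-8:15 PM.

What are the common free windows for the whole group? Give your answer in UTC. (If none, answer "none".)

09:15-11:00, 12:00-13:00, 17:00-17:15

Kavya in UTC: 08:30-11:00, 12:00-14:15, 17:00-17:15, 18:15-20:00 (add 1h to convert from UTC-1).
Erik in UTC: 08:00-13:00, 15:30-20:00 (subtract 3h to convert from UTC+3).
Pita in UTC: 09:15-17:15 (subtract 3h to convert from UTC+3).
Kavya ∩ Erik: 08:30-11:00, 12:00-13:00, 17:00-17:15, 18:15-20:00.
Kavya ∩ Erik ∩ Pita: 09:15-11:00, 12:00-13:00, 17:00-17:15.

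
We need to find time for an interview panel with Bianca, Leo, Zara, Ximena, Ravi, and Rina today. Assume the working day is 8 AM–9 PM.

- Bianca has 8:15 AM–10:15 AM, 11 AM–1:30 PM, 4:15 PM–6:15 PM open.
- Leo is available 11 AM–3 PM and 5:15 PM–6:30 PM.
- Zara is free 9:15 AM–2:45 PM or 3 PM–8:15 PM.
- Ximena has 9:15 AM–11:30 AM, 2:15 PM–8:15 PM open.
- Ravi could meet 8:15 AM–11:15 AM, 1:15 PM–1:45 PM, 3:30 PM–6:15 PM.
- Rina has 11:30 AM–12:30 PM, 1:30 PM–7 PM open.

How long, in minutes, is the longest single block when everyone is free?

60

Bianca ∩ Leo: 11:00-13:30, 17:15-18:15.
Bianca ∩ Leo ∩ Zara: 11:00-13:30, 17:15-18:15.
Bianca ∩ Leo ∩ Zara ∩ Ximena: 11:00-11:30, 17:15-18:15.
Bianca ∩ Leo ∩ Zara ∩ Ximena ∩ Ravi: 11:00-11:15, 17:15-18:15.
Bianca ∩ Leo ∩ Zara ∩ Ximena ∩ Ravi ∩ Rina: 17:15-18:15.
The longest is 17:15-18:15 at 60 minutes.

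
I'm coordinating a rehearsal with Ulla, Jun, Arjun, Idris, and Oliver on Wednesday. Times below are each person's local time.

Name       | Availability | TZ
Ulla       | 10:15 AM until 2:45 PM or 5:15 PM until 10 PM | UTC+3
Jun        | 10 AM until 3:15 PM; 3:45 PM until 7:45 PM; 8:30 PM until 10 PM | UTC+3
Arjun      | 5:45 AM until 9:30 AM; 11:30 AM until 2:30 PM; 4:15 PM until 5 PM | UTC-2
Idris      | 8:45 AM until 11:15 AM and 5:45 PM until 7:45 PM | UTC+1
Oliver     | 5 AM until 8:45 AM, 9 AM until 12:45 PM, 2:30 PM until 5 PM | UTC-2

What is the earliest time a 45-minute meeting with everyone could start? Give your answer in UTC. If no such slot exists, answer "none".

07:45

Ulla in UTC: 07:15-11:45, 14:15-19:00 (subtract 3h to convert from UTC+3).
Jun in UTC: 07:00-12:15, 12:45-16:45, 17:30-19:00 (subtract 3h to convert from UTC+3).
Arjun in UTC: 07:45-11:30, 13:30-16:30, 18:15-19:00 (add 2h to convert from UTC-2).
Idris in UTC: 07:45-10:15, 16:45-18:45 (subtract 1h to convert from UTC+1).
Oliver in UTC: 07:00-10:45, 11:00-14:45, 16:30-19:00 (add 2h to convert from UTC-2).
Ulla ∩ Jun: 07:15-11:45, 14:15-16:45, 17:30-19:00.
Ulla ∩ Jun ∩ Arjun: 07:45-11:30, 14:15-16:30, 18:15-19:00.
Ulla ∩ Jun ∩ Arjun ∩ Idris: 07:45-10:15, 18:15-18:45.
Ulla ∩ Jun ∩ Arjun ∩ Idris ∩ Oliver: 07:45-10:15, 18:15-18:45.
So the common availability across everyone is 07:45-10:15, 18:15-18:45.
The first common window of at least 45 minutes is 07:45-10:15, so the earliest start is 07:45.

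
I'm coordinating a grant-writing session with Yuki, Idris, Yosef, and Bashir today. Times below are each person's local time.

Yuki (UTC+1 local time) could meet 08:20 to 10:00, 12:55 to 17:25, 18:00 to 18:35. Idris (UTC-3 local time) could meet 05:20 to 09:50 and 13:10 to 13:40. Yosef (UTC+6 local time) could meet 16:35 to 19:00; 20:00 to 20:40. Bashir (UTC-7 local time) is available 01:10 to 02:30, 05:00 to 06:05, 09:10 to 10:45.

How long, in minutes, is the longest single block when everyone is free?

50

Yuki in UTC: 07:20-09:00, 11:55-16:25, 17:00-17:35 (subtract 1h to convert from UTC+1).
Idris in UTC: 08:20-12:50, 16:10-16:40 (add 3h to convert from UTC-3).
Yosef in UTC: 10:35-13:00, 14:00-14:40 (subtract 6h to convert from UTC+6).
Bashir in UTC: 08:10-09:30, 12:00-13:05, 16:10-17:45 (add 7h to convert from UTC-7).
Yuki ∩ Idris: 08:20-09:00, 11:55-12:50, 16:10-16:25.
Yuki ∩ Idris ∩ Yosef: 11:55-12:50.
Yuki ∩ Idris ∩ Yosef ∩ Bashir: 12:00-12:50.
So the common availability across everyone is 12:00-12:50.
The longest is 12:00-12:50 at 50 minutes.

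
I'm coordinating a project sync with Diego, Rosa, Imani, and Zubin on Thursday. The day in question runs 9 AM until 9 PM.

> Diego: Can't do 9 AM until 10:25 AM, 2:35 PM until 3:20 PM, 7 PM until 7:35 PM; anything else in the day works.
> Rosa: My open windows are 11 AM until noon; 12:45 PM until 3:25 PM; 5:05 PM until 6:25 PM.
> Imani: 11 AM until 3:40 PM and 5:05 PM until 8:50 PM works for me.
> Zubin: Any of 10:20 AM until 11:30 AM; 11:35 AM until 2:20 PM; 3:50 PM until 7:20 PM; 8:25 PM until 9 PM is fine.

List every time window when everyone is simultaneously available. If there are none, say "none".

11:00-11:30, 11:35-12:00, 12:45-14:20, 17:05-18:25

Diego free: 10:25-14:35, 15:20-19:00, 19:35-21:00 (invert busy blocks within the working day).
Rosa free: 11:00-12:00, 12:45-15:25, 17:05-18:25.
Imani free: 11:00-15:40, 17:05-20:50.
Zubin free: 10:20-11:30, 11:35-14:20, 15:50-19:20, 20:25-21:00.
Diego ∩ Rosa: 11:00-12:00, 12:45-14:35, 15:20-15:25, 17:05-18:25.
Diego ∩ Rosa ∩ Imani: 11:00-12:00, 12:45-14:35, 15:20-15:25, 17:05-18:25.
Diego ∩ Rosa ∩ Imani ∩ Zubin: 11:00-11:30, 11:35-12:00, 12:45-14:20, 17:05-18:25.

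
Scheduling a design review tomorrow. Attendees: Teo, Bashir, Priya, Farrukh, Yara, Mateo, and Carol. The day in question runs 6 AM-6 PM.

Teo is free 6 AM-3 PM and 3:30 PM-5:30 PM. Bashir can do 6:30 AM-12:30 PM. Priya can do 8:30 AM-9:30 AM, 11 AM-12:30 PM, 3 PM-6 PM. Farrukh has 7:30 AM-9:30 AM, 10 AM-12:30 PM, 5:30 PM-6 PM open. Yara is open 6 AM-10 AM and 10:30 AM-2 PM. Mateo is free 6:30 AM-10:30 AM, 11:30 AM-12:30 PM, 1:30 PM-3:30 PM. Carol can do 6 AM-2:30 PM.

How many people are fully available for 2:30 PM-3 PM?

2

Teo and Mateo can make the full 14:30-15:00 slot — that's 2.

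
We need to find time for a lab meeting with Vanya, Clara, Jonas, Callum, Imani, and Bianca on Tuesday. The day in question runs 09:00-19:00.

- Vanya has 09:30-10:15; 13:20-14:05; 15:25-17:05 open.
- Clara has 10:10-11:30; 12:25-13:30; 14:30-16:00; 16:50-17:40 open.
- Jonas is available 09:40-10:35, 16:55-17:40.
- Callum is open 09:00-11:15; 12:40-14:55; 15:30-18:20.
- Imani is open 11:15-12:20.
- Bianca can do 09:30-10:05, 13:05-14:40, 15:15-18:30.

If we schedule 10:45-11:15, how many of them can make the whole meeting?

Clara and Callum can make the full 10:45-11:15 slot — that's 2.

2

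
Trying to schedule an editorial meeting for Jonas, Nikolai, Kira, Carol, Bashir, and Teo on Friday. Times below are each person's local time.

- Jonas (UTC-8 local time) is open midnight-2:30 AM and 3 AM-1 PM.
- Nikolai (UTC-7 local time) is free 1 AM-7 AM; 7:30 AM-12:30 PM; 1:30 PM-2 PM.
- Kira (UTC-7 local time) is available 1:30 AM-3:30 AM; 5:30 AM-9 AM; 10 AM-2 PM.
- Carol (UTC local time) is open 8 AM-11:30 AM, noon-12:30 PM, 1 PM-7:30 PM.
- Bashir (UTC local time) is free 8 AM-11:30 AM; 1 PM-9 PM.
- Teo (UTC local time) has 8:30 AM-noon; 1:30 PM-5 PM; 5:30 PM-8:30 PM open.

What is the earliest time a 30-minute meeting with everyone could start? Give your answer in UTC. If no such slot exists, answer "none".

Jonas in UTC: 08:00-10:30, 11:00-21:00 (add 8h to convert from UTC-8).
Nikolai in UTC: 08:00-14:00, 14:30-19:30, 20:30-21:00 (add 7h to convert from UTC-7).
Kira in UTC: 08:30-10:30, 12:30-16:00, 17:00-21:00 (add 7h to convert from UTC-7).
Carol in UTC: 08:00-11:30, 12:00-12:30, 13:00-19:30.
Bashir in UTC: 08:00-11:30, 13:00-21:00.
Teo in UTC: 08:30-12:00, 13:30-17:00, 17:30-20:30.
Jonas ∩ Nikolai: 08:00-10:30, 11:00-14:00, 14:30-19:30, 20:30-21:00.
Jonas ∩ Nikolai ∩ Kira: 08:30-10:30, 12:30-14:00, 14:30-16:00, 17:00-19:30, 20:30-21:00.
Jonas ∩ Nikolai ∩ Kira ∩ Carol: 08:30-10:30, 13:00-14:00, 14:30-16:00, 17:00-19:30.
Jonas ∩ Nikolai ∩ Kira ∩ Carol ∩ Bashir: 08:30-10:30, 13:00-14:00, 14:30-16:00, 17:00-19:30.
Jonas ∩ Nikolai ∩ Kira ∩ Carol ∩ Bashir ∩ Teo: 08:30-10:30, 13:30-14:00, 14:30-16:00, 17:30-19:30.
So the common availability across everyone is 08:30-10:30, 13:30-14:00, 14:30-16:00, 17:30-19:30.
The first common window of at least 30 minutes is 08:30-10:30, so the earliest start is 08:30.

08:30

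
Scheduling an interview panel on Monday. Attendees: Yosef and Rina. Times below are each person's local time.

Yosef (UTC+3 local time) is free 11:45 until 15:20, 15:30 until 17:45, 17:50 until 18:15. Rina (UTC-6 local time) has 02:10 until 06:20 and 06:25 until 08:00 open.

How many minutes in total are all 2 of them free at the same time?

Yosef in UTC: 08:45-12:20, 12:30-14:45, 14:50-15:15 (subtract 3h to convert from UTC+3).
Rina in UTC: 08:10-12:20, 12:25-14:00 (add 6h to convert from UTC-6).
Yosef ∩ Rina: 08:45-12:20, 12:30-14:00.
So the common availability across everyone is 08:45-12:20, 12:30-14:00.
Summing the common windows: 215 + 90 = 305 minutes.

305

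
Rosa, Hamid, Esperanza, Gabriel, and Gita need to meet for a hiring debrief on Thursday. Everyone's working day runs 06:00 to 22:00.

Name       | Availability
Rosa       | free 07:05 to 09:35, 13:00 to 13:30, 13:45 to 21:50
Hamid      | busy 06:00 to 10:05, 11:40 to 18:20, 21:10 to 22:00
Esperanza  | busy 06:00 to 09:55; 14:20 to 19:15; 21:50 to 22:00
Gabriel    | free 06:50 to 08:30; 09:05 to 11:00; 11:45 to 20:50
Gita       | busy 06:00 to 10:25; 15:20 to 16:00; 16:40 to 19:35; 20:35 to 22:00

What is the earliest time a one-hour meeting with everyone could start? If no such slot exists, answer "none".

19:35

Rosa free: 07:05-09:35, 13:00-13:30, 13:45-21:50.
Hamid free: 10:05-11:40, 18:20-21:10 (invert busy blocks within the working day).
Esperanza free: 09:55-14:20, 19:15-21:50 (invert busy blocks within the working day).
Gabriel free: 06:50-08:30, 09:05-11:00, 11:45-20:50.
Gita free: 10:25-15:20, 16:00-16:40, 19:35-20:35 (invert busy blocks within the working day).
Rosa ∩ Hamid: 18:20-21:10.
Rosa ∩ Hamid ∩ Esperanza: 19:15-21:10.
Rosa ∩ Hamid ∩ Esperanza ∩ Gabriel: 19:15-20:50.
Rosa ∩ Hamid ∩ Esperanza ∩ Gabriel ∩ Gita: 19:35-20:35.
The first common window of at least 60 minutes is 19:35-20:35, so the earliest start is 19:35.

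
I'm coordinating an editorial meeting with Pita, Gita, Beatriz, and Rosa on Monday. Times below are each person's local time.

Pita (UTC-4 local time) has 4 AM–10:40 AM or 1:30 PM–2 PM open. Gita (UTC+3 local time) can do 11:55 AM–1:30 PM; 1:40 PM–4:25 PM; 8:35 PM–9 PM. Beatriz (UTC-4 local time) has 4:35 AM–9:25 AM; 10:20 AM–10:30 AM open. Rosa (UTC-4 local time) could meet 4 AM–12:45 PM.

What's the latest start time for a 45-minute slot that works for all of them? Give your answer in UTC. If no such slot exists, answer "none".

12:40

Pita in UTC: 08:00-14:40, 17:30-18:00 (add 4h to convert from UTC-4).
Gita in UTC: 08:55-10:30, 10:40-13:25, 17:35-18:00 (subtract 3h to convert from UTC+3).
Beatriz in UTC: 08:35-13:25, 14:20-14:30 (add 4h to convert from UTC-4).
Rosa in UTC: 08:00-16:45 (add 4h to convert from UTC-4).
Pita ∩ Gita: 08:55-10:30, 10:40-13:25, 17:35-18:00.
Pita ∩ Gita ∩ Beatriz: 08:55-10:30, 10:40-13:25.
Pita ∩ Gita ∩ Beatriz ∩ Rosa: 08:55-10:30, 10:40-13:25.
Those are the intersection windows.
The last common window of at least 45 minutes is 10:40-13:25; a 45-minute meeting can start as late as 12:40 and still end by 13:25.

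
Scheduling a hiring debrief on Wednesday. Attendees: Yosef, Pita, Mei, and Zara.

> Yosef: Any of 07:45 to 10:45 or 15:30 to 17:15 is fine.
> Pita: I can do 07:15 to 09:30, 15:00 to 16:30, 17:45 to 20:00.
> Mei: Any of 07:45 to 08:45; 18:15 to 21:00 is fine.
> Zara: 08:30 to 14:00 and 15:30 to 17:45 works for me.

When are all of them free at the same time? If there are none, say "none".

08:30-08:45

Yosef ∩ Pita: 07:45-09:30, 15:30-16:30.
Yosef ∩ Pita ∩ Mei: 07:45-08:45.
Yosef ∩ Pita ∩ Mei ∩ Zara: 08:30-08:45.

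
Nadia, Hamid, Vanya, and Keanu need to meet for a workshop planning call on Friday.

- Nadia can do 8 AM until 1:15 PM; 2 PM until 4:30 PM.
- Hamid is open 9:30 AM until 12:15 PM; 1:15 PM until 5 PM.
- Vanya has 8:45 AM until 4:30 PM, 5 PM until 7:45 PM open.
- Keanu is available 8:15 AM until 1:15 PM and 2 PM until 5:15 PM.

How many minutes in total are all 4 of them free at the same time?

315

Nadia ∩ Hamid: 09:30-12:15, 14:00-16:30.
Nadia ∩ Hamid ∩ Vanya: 09:30-12:15, 14:00-16:30.
Nadia ∩ Hamid ∩ Vanya ∩ Keanu: 09:30-12:15, 14:00-16:30.
Summing the common windows: 165 + 150 = 315 minutes.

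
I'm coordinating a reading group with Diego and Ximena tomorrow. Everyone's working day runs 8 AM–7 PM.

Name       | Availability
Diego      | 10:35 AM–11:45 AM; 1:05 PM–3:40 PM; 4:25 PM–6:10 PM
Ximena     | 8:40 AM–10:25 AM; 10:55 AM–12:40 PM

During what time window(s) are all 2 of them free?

Diego ∩ Ximena: 10:55-11:45.

10:55-11:45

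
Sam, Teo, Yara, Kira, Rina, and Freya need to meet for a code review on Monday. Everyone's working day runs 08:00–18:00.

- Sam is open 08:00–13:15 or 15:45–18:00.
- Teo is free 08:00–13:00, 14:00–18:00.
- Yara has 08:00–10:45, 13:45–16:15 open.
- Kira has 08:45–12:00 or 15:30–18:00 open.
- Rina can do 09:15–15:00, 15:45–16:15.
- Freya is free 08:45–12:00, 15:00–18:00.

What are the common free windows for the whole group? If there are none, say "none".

Sam ∩ Teo: 08:00-13:00, 15:45-18:00.
Sam ∩ Teo ∩ Yara: 08:00-10:45, 15:45-16:15.
Sam ∩ Teo ∩ Yara ∩ Kira: 08:45-10:45, 15:45-16:15.
Sam ∩ Teo ∩ Yara ∩ Kira ∩ Rina: 09:15-10:45, 15:45-16:15.
Sam ∩ Teo ∩ Yara ∩ Kira ∩ Rina ∩ Freya: 09:15-10:45, 15:45-16:15.

09:15-10:45, 15:45-16:15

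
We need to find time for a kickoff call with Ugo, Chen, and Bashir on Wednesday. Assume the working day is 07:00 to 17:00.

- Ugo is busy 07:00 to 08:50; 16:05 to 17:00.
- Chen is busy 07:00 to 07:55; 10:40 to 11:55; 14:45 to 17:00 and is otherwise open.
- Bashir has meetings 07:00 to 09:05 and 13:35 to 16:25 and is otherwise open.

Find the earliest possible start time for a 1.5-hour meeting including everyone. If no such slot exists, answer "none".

Ugo free: 08:50-16:05 (invert busy blocks within the working day).
Chen free: 07:55-10:40, 11:55-14:45 (invert busy blocks within the working day).
Bashir free: 09:05-13:35, 16:25-17:00 (invert busy blocks within the working day).
Ugo ∩ Chen: 08:50-10:40, 11:55-14:45.
Ugo ∩ Chen ∩ Bashir: 09:05-10:40, 11:55-13:35.
Those are the intersection windows.
The first common window of at least 90 minutes is 09:05-10:40, so the earliest start is 09:05.

09:05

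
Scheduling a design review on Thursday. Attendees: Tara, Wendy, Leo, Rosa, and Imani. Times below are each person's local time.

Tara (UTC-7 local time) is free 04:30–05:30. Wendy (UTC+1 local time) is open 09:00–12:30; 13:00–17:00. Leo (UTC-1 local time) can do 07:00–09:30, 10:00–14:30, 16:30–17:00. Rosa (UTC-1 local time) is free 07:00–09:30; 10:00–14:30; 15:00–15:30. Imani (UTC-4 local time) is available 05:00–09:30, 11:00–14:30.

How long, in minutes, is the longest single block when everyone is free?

30

Tara in UTC: 11:30-12:30 (add 7h to convert from UTC-7).
Wendy in UTC: 08:00-11:30, 12:00-16:00 (subtract 1h to convert from UTC+1).
Leo in UTC: 08:00-10:30, 11:00-15:30, 17:30-18:00 (add 1h to convert from UTC-1).
Rosa in UTC: 08:00-10:30, 11:00-15:30, 16:00-16:30 (add 1h to convert from UTC-1).
Imani in UTC: 09:00-13:30, 15:00-18:30 (add 4h to convert from UTC-4).
Tara ∩ Wendy: 12:00-12:30.
Tara ∩ Wendy ∩ Leo: 12:00-12:30.
Tara ∩ Wendy ∩ Leo ∩ Rosa: 12:00-12:30.
Tara ∩ Wendy ∩ Leo ∩ Rosa ∩ Imani: 12:00-12:30.
Those are the intersection windows.
The longest is 12:00-12:30 at 30 minutes.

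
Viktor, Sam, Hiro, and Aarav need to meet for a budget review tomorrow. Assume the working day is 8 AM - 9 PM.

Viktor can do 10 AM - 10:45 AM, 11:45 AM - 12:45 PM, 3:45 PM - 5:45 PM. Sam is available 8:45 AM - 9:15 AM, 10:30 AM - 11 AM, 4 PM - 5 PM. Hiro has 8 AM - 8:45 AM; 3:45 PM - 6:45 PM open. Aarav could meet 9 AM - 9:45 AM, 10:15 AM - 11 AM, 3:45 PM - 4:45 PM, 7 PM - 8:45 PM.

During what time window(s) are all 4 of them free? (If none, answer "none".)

16:00-16:45

Viktor ∩ Sam: 10:30-10:45, 16:00-17:00.
Viktor ∩ Sam ∩ Hiro: 16:00-17:00.
Viktor ∩ Sam ∩ Hiro ∩ Aarav: 16:00-16:45.
So the common availability across everyone is 16:00-16:45.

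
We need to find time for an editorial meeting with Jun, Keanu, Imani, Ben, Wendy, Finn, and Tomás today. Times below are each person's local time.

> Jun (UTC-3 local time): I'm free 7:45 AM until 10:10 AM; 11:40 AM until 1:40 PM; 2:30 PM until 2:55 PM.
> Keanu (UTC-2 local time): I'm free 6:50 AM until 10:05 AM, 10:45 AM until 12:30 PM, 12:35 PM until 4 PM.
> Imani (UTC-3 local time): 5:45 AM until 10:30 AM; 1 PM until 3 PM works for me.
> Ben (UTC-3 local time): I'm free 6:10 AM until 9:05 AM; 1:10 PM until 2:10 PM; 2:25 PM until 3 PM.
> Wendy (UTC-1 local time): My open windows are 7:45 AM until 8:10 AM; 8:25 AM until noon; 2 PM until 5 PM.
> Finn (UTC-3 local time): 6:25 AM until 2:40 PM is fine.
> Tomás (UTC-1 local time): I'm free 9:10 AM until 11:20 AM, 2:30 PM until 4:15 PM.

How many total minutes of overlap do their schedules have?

Jun in UTC: 10:45-13:10, 14:40-16:40, 17:30-17:55 (add 3h to convert from UTC-3).
Keanu in UTC: 08:50-12:05, 12:45-14:30, 14:35-18:00 (add 2h to convert from UTC-2).
Imani in UTC: 08:45-13:30, 16:00-18:00 (add 3h to convert from UTC-3).
Ben in UTC: 09:10-12:05, 16:10-17:10, 17:25-18:00 (add 3h to convert from UTC-3).
Wendy in UTC: 08:45-09:10, 09:25-13:00, 15:00-18:00 (add 1h to convert from UTC-1).
Finn in UTC: 09:25-17:40 (add 3h to convert from UTC-3).
Tomás in UTC: 10:10-12:20, 15:30-17:15 (add 1h to convert from UTC-1).
Jun ∩ Keanu: 10:45-12:05, 12:45-13:10, 14:40-16:40, 17:30-17:55.
Jun ∩ Keanu ∩ Imani: 10:45-12:05, 12:45-13:10, 16:00-16:40, 17:30-17:55.
Jun ∩ Keanu ∩ Imani ∩ Ben: 10:45-12:05, 16:10-16:40, 17:30-17:55.
Jun ∩ Keanu ∩ Imani ∩ Ben ∩ Wendy: 10:45-12:05, 16:10-16:40, 17:30-17:55.
Jun ∩ Keanu ∩ Imani ∩ Ben ∩ Wendy ∩ Finn: 10:45-12:05, 16:10-16:40, 17:30-17:40.
Jun ∩ Keanu ∩ Imani ∩ Ben ∩ Wendy ∩ Finn ∩ Tomás: 10:45-12:05, 16:10-16:40.
So the common availability across everyone is 10:45-12:05, 16:10-16:40.
Summing the common windows: 80 + 30 = 110 minutes.

110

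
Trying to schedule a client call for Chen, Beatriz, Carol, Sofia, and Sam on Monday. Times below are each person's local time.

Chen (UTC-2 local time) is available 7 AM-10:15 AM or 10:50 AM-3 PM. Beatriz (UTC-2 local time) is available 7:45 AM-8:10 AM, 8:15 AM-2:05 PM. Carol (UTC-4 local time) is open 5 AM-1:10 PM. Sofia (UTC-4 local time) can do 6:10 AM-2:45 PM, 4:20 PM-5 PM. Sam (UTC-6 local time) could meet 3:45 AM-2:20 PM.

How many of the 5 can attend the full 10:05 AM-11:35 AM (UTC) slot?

Chen in UTC: 09:00-12:15, 12:50-17:00 (add 2h to convert from UTC-2).
Beatriz in UTC: 09:45-10:10, 10:15-16:05 (add 2h to convert from UTC-2).
Carol in UTC: 09:00-17:10 (add 4h to convert from UTC-4).
Sofia in UTC: 10:10-18:45, 20:20-21:00 (add 4h to convert from UTC-4).
Sam in UTC: 09:45-20:20 (add 6h to convert from UTC-6).
Chen, Carol, and Sam can make the full 10:05-11:35 slot — that's 3.

3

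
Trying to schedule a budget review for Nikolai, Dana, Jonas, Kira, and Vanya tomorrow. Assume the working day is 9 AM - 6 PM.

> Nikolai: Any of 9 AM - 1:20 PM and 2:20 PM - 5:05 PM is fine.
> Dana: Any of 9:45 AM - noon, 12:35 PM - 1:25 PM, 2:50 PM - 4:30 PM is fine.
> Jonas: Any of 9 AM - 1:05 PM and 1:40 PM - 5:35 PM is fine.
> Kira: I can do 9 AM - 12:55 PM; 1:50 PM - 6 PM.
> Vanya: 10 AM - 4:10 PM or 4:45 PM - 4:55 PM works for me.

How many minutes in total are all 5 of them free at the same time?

Nikolai ∩ Dana: 09:45-12:00, 12:35-13:20, 14:50-16:30.
Nikolai ∩ Dana ∩ Jonas: 09:45-12:00, 12:35-13:05, 14:50-16:30.
Nikolai ∩ Dana ∩ Jonas ∩ Kira: 09:45-12:00, 12:35-12:55, 14:50-16:30.
Nikolai ∩ Dana ∩ Jonas ∩ Kira ∩ Vanya: 10:00-12:00, 12:35-12:55, 14:50-16:10.
So the common availability across everyone is 10:00-12:00, 12:35-12:55, 14:50-16:10.
Summing the common windows: 120 + 20 + 80 = 220 minutes.

220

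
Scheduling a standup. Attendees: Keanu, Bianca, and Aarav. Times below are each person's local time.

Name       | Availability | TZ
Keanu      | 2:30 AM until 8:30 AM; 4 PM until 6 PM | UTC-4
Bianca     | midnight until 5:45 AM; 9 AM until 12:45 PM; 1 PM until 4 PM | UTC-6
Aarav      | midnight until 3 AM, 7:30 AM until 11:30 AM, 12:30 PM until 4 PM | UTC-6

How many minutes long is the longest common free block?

Keanu in UTC: 06:30-12:30, 20:00-22:00 (add 4h to convert from UTC-4).
Bianca in UTC: 06:00-11:45, 15:00-18:45, 19:00-22:00 (add 6h to convert from UTC-6).
Aarav in UTC: 06:00-09:00, 13:30-17:30, 18:30-22:00 (add 6h to convert from UTC-6).
Keanu ∩ Bianca: 06:30-11:45, 20:00-22:00.
Keanu ∩ Bianca ∩ Aarav: 06:30-09:00, 20:00-22:00.
The longest is 06:30-09:00 at 150 minutes.

150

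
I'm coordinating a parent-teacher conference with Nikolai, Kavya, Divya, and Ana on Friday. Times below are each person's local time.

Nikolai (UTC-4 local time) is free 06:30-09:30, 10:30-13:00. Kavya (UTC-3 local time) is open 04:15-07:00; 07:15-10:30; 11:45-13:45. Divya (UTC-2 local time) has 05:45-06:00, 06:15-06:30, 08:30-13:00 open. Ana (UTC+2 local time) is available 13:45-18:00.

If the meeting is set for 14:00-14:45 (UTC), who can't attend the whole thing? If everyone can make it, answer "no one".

Nikolai in UTC: 10:30-13:30, 14:30-17:00 (add 4h to convert from UTC-4).
Kavya in UTC: 07:15-10:00, 10:15-13:30, 14:45-16:45 (add 3h to convert from UTC-3).
Divya in UTC: 07:45-08:00, 08:15-08:30, 10:30-15:00 (add 2h to convert from UTC-2).
Ana in UTC: 11:45-16:00 (subtract 2h to convert from UTC+2).
Nikolai: not fully free for 14:00-14:45. Kavya: not fully free for 14:00-14:45. Divya: free for 14:00-14:45. Ana: free for 14:00-14:45.

Kavya, Nikolai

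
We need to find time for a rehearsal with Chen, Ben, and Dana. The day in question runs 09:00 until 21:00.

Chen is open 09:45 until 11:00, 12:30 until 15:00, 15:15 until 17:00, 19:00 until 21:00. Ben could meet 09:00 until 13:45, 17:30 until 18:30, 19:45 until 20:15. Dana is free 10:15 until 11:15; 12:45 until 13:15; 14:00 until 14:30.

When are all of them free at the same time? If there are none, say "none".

10:15-11:00, 12:45-13:15

Chen ∩ Ben: 09:45-11:00, 12:30-13:45, 19:45-20:15.
Chen ∩ Ben ∩ Dana: 10:15-11:00, 12:45-13:15.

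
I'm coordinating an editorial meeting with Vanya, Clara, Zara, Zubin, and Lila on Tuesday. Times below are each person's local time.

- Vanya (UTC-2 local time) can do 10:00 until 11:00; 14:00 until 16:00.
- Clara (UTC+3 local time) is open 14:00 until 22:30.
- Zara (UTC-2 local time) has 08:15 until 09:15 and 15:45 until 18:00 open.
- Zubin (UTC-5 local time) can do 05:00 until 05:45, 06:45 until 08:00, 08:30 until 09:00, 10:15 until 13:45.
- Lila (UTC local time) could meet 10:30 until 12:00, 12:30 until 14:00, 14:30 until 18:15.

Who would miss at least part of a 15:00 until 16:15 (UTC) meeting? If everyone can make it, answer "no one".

Vanya in UTC: 12:00-13:00, 16:00-18:00 (add 2h to convert from UTC-2).
Clara in UTC: 11:00-19:30 (subtract 3h to convert from UTC+3).
Zara in UTC: 10:15-11:15, 17:45-20:00 (add 2h to convert from UTC-2).
Zubin in UTC: 10:00-10:45, 11:45-13:00, 13:30-14:00, 15:15-18:45 (add 5h to convert from UTC-5).
Lila in UTC: 10:30-12:00, 12:30-14:00, 14:30-18:15.
Vanya: not fully free for 15:00-16:15. Clara: free for 15:00-16:15. Zara: not fully free for 15:00-16:15. Zubin: not fully free for 15:00-16:15. Lila: free for 15:00-16:15.

Vanya, Zara, Zubin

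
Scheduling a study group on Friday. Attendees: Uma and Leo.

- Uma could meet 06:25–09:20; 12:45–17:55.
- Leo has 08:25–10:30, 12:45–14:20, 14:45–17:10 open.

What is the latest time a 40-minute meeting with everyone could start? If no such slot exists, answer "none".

16:30

Uma ∩ Leo: 08:25-09:20, 12:45-14:20, 14:45-17:10.
The last common window of at least 40 minutes is 14:45-17:10; a 40-minute meeting can start as late as 16:30 and still end by 17:10.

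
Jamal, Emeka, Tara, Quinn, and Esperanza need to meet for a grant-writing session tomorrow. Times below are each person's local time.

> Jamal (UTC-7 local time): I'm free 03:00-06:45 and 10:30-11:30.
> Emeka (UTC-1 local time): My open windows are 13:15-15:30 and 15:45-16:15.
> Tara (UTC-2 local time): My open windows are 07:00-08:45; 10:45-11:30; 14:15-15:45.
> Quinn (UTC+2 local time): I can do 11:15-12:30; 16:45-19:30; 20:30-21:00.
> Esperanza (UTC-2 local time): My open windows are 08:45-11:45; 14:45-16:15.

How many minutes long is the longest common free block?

Jamal in UTC: 10:00-13:45, 17:30-18:30 (add 7h to convert from UTC-7).
Emeka in UTC: 14:15-16:30, 16:45-17:15 (add 1h to convert from UTC-1).
Tara in UTC: 09:00-10:45, 12:45-13:30, 16:15-17:45 (add 2h to convert from UTC-2).
Quinn in UTC: 09:15-10:30, 14:45-17:30, 18:30-19:00 (subtract 2h to convert from UTC+2).
Esperanza in UTC: 10:45-13:45, 16:45-18:15 (add 2h to convert from UTC-2).
Jamal ∩ Emeka: ∅.
Jamal ∩ Emeka ∩ Tara: ∅.
Jamal ∩ Emeka ∩ Tara ∩ Quinn: ∅.
Jamal ∩ Emeka ∩ Tara ∩ Quinn ∩ Esperanza: ∅.
There is no time when everyone is free.
No common window exists, so the longest block is 0 minutes.

0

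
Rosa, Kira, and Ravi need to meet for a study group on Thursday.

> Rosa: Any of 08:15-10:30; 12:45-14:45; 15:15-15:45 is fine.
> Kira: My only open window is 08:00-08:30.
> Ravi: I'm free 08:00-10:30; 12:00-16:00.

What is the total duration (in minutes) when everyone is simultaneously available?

15

Rosa ∩ Kira: 08:15-08:30.
Rosa ∩ Kira ∩ Ravi: 08:15-08:30.
So the common availability across everyone is 08:15-08:30.
That's a single block of 15 minutes.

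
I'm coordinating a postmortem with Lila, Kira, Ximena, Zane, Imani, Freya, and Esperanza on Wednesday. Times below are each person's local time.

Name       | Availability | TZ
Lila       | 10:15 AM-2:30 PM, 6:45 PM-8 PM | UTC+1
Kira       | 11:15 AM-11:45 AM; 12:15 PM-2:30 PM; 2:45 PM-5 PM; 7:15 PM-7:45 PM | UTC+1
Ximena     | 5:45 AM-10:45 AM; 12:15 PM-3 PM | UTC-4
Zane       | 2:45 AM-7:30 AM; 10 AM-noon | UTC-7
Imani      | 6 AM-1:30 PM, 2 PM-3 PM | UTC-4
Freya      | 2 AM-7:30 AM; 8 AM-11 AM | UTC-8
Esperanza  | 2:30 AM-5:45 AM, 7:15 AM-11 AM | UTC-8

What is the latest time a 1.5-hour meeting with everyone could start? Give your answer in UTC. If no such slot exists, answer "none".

Lila in UTC: 09:15-13:30, 17:45-19:00 (subtract 1h to convert from UTC+1).
Kira in UTC: 10:15-10:45, 11:15-13:30, 13:45-16:00, 18:15-18:45 (subtract 1h to convert from UTC+1).
Ximena in UTC: 09:45-14:45, 16:15-19:00 (add 4h to convert from UTC-4).
Zane in UTC: 09:45-14:30, 17:00-19:00 (add 7h to convert from UTC-7).
Imani in UTC: 10:00-17:30, 18:00-19:00 (add 4h to convert from UTC-4).
Freya in UTC: 10:00-15:30, 16:00-19:00 (add 8h to convert from UTC-8).
Esperanza in UTC: 10:30-13:45, 15:15-19:00 (add 8h to convert from UTC-8).
Lila ∩ Kira: 10:15-10:45, 11:15-13:30, 18:15-18:45.
Lila ∩ Kira ∩ Ximena: 10:15-10:45, 11:15-13:30, 18:15-18:45.
Lila ∩ Kira ∩ Ximena ∩ Zane: 10:15-10:45, 11:15-13:30, 18:15-18:45.
Lila ∩ Kira ∩ Ximena ∩ Zane ∩ Imani: 10:15-10:45, 11:15-13:30, 18:15-18:45.
Lila ∩ Kira ∩ Ximena ∩ Zane ∩ Imani ∩ Freya: 10:15-10:45, 11:15-13:30, 18:15-18:45.
Lila ∩ Kira ∩ Ximena ∩ Zane ∩ Imani ∩ Freya ∩ Esperanza: 10:30-10:45, 11:15-13:30, 18:15-18:45.
The last common window of at least 90 minutes is 11:15-13:30; a 90-minute meeting can start as late as 12:00 and still end by 13:30.

12:00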